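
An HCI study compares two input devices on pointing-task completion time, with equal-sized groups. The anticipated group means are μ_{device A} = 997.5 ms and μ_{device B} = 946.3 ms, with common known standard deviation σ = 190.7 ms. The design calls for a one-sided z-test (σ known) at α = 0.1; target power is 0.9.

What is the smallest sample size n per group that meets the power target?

n = 183 per group

Standardized effect: d = |μ_{device A} − μ_{device B}| / σ = |997.5 − 946.3| / 190.7 = 0.2685
Set Φ(δ − 1.282) = 0.9; then δ − 1.282 = Φ⁻¹(0.9) = 1.282, giving δ = 2.563.
δ = d·√(n/2) ⇒ n = 2(δ/d)² = 2 × (2.563 / 0.2685)² = 182.27.
Round up to the next whole unit.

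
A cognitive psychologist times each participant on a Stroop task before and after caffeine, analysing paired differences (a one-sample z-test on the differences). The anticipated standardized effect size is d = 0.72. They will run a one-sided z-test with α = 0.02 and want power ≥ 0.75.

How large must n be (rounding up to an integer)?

Set Φ(δ − 2.054) = 0.75; then δ − 2.054 = Φ⁻¹(0.75) = 0.674, giving δ = 2.728.
δ = d·√n ⇒ n = (δ/d)² = (2.728 / 0.72)² = 14.36.
Rounding up, n = 15.

n = 15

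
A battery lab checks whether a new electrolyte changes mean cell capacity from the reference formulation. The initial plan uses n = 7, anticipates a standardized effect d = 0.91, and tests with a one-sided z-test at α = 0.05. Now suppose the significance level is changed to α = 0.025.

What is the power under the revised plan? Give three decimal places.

Power ≈ 0.673

δ = d·√n = 0.91 × √7 = 2.4076 (unchanged). New critical value: z_{0.025} = 1.960.
Revised power = Φ(δ − 1.960) = Φ(0.448) = 0.6728.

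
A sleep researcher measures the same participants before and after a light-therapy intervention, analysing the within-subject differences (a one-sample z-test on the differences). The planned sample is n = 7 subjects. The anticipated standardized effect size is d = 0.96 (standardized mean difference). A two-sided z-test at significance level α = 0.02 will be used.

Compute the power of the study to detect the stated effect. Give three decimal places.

Noncentrality parameter: δ = d·√n = 0.96 × √7 = 2.5399
Two-sided α = 0.02 → critical value z_{0.01} = 2.326.
Power = Φ(δ − 2.326) + Φ(−δ − 2.326) = Φ(0.214) + Φ(-4.866) = 0.5846 + 0.0000 = 0.5846.

Power ≈ 0.585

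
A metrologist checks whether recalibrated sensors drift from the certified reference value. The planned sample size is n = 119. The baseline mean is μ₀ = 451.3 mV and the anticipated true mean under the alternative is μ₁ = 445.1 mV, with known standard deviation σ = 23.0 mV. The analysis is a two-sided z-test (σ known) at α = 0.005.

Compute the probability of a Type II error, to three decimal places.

Standardized effect: d = |μ₁ − μ₀| / σ = |445.1 − 451.3| / 23.0 = 0.2696
Noncentrality parameter: δ = d·√n = 0.2696 × √119 = 2.9406
Two-sided α = 0.005 → critical value z_{0.0025} = 2.807.
Power = Φ(δ − 2.807) + Φ(−δ − 2.807) = Φ(0.134) + Φ(-5.748) = 0.5531 + 0.0000 = 0.5531.
Type II error: β = 1 − power = 1 − 0.5531 = 0.4469.

β ≈ 0.447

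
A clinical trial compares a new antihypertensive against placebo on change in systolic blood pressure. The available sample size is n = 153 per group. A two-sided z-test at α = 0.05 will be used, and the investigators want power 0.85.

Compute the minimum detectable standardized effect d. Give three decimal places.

Required noncentrality: δ = z_{0.025} + z_{0.15} = 1.960 + 1.036 = 2.996.
(Lower-tail contribution to power is negligible for δ > 0.)
δ = d·√(n/2) ⇒ d = δ/√(n/2) = 2.996/√(153/2) = 0.3426.

d ≈ 0.343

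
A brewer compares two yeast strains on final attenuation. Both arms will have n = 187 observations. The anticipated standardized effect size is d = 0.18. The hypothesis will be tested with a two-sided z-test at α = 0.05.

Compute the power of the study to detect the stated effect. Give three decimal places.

Noncentrality parameter: λ = d·√(n/2) = 0.18 × √(187/2) = 1.7405
Two-sided α = 0.05 → critical value z_{0.025} = 1.960.
Power = Φ(λ − 1.960) + Φ(−λ − 1.960) = Φ(-0.219) + Φ(-3.700) = 0.4132 + 0.0001 = 0.4133.

Power ≈ 0.413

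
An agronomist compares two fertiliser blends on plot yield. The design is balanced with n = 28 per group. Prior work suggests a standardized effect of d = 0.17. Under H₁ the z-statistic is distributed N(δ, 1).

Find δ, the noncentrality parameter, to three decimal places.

δ ≈ 0.636

δ = d·√(n/2) = 0.17 × √(28/2) = 0.6361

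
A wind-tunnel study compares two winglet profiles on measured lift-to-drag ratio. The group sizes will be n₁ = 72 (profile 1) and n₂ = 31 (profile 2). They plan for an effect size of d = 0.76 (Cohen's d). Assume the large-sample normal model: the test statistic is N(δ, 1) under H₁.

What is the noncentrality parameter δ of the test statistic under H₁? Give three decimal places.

The noncentrality parameter scales effect size by the design's sample-size factor: δ = d / √(1/n₁ + 1/n₂) = 0.76 / √(1/72 + 1/31) = 3.5379

δ ≈ 3.538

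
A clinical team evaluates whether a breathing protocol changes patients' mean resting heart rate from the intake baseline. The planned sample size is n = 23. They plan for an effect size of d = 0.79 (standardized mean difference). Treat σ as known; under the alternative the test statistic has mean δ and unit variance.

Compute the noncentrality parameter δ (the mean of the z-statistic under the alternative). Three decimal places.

The noncentrality parameter scales effect size by the design's sample-size factor: δ = d·√n = 0.79 × √23 = 3.7887

δ ≈ 3.789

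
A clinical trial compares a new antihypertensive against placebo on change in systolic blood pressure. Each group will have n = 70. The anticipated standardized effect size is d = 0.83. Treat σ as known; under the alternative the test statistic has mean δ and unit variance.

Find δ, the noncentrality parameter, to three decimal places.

δ ≈ 4.910

The noncentrality parameter scales effect size by the design's sample-size factor: δ = d·√(n/2) = 0.83 × √(70/2) = 4.9103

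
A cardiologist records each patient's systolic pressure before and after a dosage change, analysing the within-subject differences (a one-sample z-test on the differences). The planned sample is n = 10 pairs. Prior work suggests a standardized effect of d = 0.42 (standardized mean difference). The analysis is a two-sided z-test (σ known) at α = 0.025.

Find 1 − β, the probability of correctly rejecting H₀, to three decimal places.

Power ≈ 0.181

Noncentrality parameter: λ = d·√n = 0.42 × √10 = 1.3282
Two-sided α = 0.025 → critical value z_{0.0125} = 2.241.
Power = Φ(λ − 2.241) + Φ(−λ − 2.241) = Φ(-0.913) + Φ(-3.570) = 0.1806 + 0.0002 = 0.1807.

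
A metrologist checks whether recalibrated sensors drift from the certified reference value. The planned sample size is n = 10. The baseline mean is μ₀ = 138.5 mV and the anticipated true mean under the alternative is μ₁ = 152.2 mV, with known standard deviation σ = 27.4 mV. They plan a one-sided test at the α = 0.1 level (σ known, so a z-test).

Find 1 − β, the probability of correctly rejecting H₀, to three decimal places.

Power ≈ 0.618

Standardized effect: d = |μ₁ − μ₀| / σ = |152.2 − 138.5| / 27.4 = 0.5000
Noncentrality parameter: δ = d·√n = 0.5000 × √10 = 1.5811
Critical value for a one-sided test at α = 0.1: z_α = 1.282.
Power = Φ(δ − 1.282) = Φ(0.300) = 0.6178.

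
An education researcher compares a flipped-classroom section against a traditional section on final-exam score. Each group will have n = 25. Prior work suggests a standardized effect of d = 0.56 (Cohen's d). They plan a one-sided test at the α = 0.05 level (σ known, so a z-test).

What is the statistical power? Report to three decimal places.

Power ≈ 0.631

Noncentrality parameter: δ = d·√(n/2) = 0.56 × √(25/2) = 1.9799
Critical value for a one-sided test at α = 0.05: z_α = 1.645.
Power = Φ(δ − 1.645) = Φ(0.335) = 0.6312.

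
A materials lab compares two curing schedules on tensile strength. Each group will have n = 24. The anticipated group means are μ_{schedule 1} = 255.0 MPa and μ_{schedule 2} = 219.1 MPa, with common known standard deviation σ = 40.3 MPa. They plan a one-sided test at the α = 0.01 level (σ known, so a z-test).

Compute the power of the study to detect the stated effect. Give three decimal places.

Power ≈ 0.776

Standardized effect: d = |μ_{schedule 1} − μ_{schedule 2}| / σ = |255.0 − 219.1| / 40.3 = 0.8908
Noncentrality parameter: δ = d·√(n/2) = 0.8908 × √(24/2) = 3.0859
One-sided α = 0.01 → critical value z_{0.01} = 2.326.
Power = Φ(δ − 2.326) = Φ(0.760) = 0.7762.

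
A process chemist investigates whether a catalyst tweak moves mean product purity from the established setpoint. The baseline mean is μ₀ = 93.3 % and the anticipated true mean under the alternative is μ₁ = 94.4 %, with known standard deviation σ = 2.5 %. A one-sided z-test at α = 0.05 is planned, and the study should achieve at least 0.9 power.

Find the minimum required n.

n = 45

Standardized effect: d = |μ₁ − μ₀| / σ = |94.4 − 93.3| / 2.5 = 0.4400
For power 0.9 need Φ(δ − z_{0.05}) = 0.9, so δ = z_{0.05} + z_{0.10} = 1.645 + 1.282 = 2.926.
δ = d·√n ⇒ n = (δ/d)² = (2.926 / 0.4400)² = 44.23.
Round up to the next whole unit.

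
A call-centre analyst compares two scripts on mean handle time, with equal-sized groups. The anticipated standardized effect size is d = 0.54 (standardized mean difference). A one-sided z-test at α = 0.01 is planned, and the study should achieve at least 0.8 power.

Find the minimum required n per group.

n = 69 per group

For power 0.8 need Φ(δ − z_{0.01}) = 0.8, so δ = z_{0.01} + z_{0.20} = 2.326 + 0.842 = 3.168.
δ = d·√(n/2) ⇒ n = 2(δ/d)² = 2 × (3.168 / 0.54)² = 68.83.
Rounding up, n = 69 per group.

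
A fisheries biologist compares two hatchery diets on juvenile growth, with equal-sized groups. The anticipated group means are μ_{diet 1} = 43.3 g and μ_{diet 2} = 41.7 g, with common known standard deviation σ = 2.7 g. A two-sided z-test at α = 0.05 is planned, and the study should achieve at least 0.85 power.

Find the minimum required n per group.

n = 52 per group

Standardized effect: d = |μ_{diet 1} − μ_{diet 2}| / σ = |43.3 − 41.7| / 2.7 = 0.5926
Set Φ(δ − 1.960) = 0.85; then δ − 1.960 = Φ⁻¹(0.85) = 1.036, giving δ = 2.996.
(For δ > 0 the lower-tail rejection region contributes negligibly to power, so the one-term inversion is standard.)
δ = d·√(n/2) ⇒ n = 2(δ/d)² = 2 × (2.996 / 0.5926)² = 51.13.
Rounding up, n = 52 per group.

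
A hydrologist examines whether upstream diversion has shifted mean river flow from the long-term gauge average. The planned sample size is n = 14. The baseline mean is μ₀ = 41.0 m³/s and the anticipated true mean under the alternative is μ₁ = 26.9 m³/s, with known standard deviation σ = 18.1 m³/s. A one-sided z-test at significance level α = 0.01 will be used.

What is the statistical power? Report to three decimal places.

Power ≈ 0.722

Standardized effect: d = |μ₁ − μ₀| / σ = |26.9 − 41.0| / 18.1 = 0.7790
Noncentrality parameter: δ = d·√n = 0.7790 × √14 = 2.9148
One-sided α = 0.01 → critical value z_{0.01} = 2.326.
Power = Φ(δ − 2.326) = Φ(0.588) = 0.7219.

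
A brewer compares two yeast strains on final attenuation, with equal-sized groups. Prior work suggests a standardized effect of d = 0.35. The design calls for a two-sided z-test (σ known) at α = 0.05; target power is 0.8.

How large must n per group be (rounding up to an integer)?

n = 129 per group

Set Φ(δ − 1.960) = 0.8; then δ − 1.960 = Φ⁻¹(0.8) = 0.842, giving δ = 2.802.
(Ignoring the negligible lower-tail rejection probability gives the usual closed-form inversion.)
δ = d·√(n/2) ⇒ n = 2(δ/d)² = 2 × (2.802 / 0.35)² = 128.14.
Rounding up, n = 129 per group.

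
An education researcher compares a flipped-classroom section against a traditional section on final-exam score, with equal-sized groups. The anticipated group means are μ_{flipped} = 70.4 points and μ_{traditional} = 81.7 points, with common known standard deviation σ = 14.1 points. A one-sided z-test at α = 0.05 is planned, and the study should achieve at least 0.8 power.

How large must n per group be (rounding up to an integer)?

Standardized effect: d = |μ_{flipped} − μ_{traditional}| / σ = |70.4 − 81.7| / 14.1 = 0.8014
For power 0.8 need Φ(δ − z_{0.05}) = 0.8, so δ = z_{0.05} + z_{0.20} = 1.645 + 0.842 = 2.486.
δ = d·√(n/2) ⇒ n = 2(δ/d)² = 2 × (2.486 / 0.8014)² = 19.25.
Rounding up, n = 20 per group.

n = 20 per group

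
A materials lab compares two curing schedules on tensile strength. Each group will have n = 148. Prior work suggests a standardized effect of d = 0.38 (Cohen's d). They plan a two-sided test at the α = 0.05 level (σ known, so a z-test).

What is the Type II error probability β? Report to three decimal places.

Noncentrality parameter: δ = d·√(n/2) = 0.38 × √(148/2) = 3.2689
Critical value for a two-sided test at α = 0.05: z_{α/2} = 1.960.
Power = Φ(δ − 1.960) + Φ(−δ − 1.960) = Φ(1.309) + Φ(-5.229) = 0.9047 + 0.0000 = 0.9047.
Type II error: β = 1 − power = 1 − 0.9047 = 0.0953.

β ≈ 0.095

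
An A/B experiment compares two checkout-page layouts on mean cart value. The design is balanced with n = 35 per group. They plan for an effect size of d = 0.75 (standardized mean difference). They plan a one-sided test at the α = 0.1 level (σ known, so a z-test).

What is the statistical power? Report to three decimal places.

Power ≈ 0.968

Noncentrality parameter: δ = d·√(n/2) = 0.75 × √(35/2) = 3.1375
Critical value for a one-sided test at α = 0.1: z_α = 1.282.
Power = P(Z > 1.282 − δ) = Φ(1.856) = 0.9683.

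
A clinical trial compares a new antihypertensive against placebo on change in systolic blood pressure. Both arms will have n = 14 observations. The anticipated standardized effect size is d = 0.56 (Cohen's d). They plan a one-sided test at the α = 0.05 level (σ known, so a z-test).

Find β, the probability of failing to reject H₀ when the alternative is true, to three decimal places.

Noncentrality parameter: δ = d·√(n/2) = 0.56 × √(14/2) = 1.4816
Critical value for a one-sided test at α = 0.05: z_α = 1.645.
Power = P(Z > 1.645 − δ) = Φ(-0.163) = 0.4352.
Type II error: β = 1 − power = 1 − 0.4352 = 0.5648.

β ≈ 0.565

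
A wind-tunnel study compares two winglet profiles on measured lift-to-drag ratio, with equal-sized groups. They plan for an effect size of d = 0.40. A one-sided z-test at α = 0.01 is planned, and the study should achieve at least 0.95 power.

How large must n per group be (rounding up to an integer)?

For power 0.95 need Φ(δ − z_{0.01}) = 0.95, so δ = z_{0.01} + z_{0.05} = 2.326 + 1.645 = 3.971.
δ = d·√(n/2) ⇒ n = 2(δ/d)² = 2 × (3.971 / 0.40)² = 197.13.
Rounding up, n = 198 per group.

n = 198 per group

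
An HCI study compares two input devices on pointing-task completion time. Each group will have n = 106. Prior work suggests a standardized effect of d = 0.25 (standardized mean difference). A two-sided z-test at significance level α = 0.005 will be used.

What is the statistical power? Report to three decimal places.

Power ≈ 0.162

Noncentrality parameter: δ = d·√(n/2) = 0.25 × √(106/2) = 1.8200
Two-sided α = 0.005 → critical value z_{0.0025} = 2.807.
Power = Φ(δ − 2.807) + Φ(−δ − 2.807) = Φ(-0.987) + Φ(-4.627) = 0.1618 + 0.0000 = 0.1618.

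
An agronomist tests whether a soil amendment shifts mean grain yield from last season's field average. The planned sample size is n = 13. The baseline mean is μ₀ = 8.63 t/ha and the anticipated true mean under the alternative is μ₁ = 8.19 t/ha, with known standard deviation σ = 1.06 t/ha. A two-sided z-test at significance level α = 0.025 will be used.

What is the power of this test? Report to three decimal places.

Standardized effect: d = |μ₁ − μ₀| / σ = |8.19 − 8.63| / 1.06 = 0.4151
Noncentrality parameter: δ = d·√n = 0.4151 × √13 = 1.4966
Two-sided α = 0.025 → critical value z_{0.0125} = 2.241.
Power = Φ(δ − 2.241) + Φ(−δ − 2.241) = Φ(-0.745) + Φ(-3.738) = 0.2282 + 0.0001 = 0.2283.

Power ≈ 0.228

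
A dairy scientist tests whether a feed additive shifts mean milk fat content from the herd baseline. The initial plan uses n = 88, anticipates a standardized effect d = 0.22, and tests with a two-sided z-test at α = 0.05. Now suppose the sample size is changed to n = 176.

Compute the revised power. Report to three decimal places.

With n = 176: δ = d·√n = 0.22 × √176 = 2.9186. Critical value z_{0.025} = 1.960.
Revised power = Φ(δ − 1.960) + Φ(−δ − 1.960) = Φ(0.959) + Φ(-4.879) = 0.8311 + 0.0000 = 0.8311.

Power ≈ 0.831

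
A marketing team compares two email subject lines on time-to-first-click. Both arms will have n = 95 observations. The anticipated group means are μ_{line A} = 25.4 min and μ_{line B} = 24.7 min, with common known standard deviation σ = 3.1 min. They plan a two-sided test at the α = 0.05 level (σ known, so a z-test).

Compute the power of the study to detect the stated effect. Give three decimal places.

Power ≈ 0.343

Standardized effect: d = |μ_{line A} − μ_{line B}| / σ = |25.4 − 24.7| / 3.1 = 0.2258
Noncentrality parameter: δ = d·√(n/2) = 0.2258 × √(95/2) = 1.5563
Two-sided α = 0.05 → critical value z_{0.025} = 1.960.
Power = Φ(δ − 1.960) + Φ(−δ − 1.960) = Φ(-0.404) + Φ(-3.516) = 0.3432 + 0.0002 = 0.3434.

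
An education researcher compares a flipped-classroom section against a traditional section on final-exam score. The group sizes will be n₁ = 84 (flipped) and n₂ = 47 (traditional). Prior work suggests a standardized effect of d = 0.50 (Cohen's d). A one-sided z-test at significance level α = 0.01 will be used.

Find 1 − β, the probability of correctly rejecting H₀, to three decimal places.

Noncentrality parameter: δ = d / √(1/n₁ + 1/n₂) = 0.50 / √(1/84 + 1/47) = 2.7449
One-sided α = 0.01 → critical value z_{0.01} = 2.326.
Power = Φ(δ − 2.326) = Φ(0.419) = 0.6622.

Power ≈ 0.662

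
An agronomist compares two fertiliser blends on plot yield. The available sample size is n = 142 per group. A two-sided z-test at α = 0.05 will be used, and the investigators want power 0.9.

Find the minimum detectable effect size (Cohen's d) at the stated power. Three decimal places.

d ≈ 0.385

Required noncentrality: δ = z_{0.025} + z_{0.10} = 1.960 + 1.282 = 3.242.
(Lower-tail contribution to power is negligible for δ > 0.)
δ = d·√(n/2) ⇒ d = δ/√(n/2) = 3.242/√(142/2) = 0.3847.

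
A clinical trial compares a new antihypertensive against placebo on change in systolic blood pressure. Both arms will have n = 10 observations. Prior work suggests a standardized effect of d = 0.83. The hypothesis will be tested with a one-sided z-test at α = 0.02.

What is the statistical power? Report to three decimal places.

Power ≈ 0.422

Noncentrality parameter: δ = d·√(n/2) = 0.83 × √(10/2) = 1.8559
One-sided α = 0.02 → critical value z_{0.02} = 2.054.
Power = P(Z > 2.054 − δ) = Φ(-0.198) = 0.4216.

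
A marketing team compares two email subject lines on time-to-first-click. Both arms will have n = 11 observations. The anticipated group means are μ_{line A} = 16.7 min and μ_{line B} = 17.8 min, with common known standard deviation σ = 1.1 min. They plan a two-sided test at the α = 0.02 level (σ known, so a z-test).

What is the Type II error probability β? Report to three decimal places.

Standardized effect: d = |μ_{line A} − μ_{line B}| / σ = |16.7 − 17.8| / 1.1 = 1.0000
Noncentrality parameter: δ = d·√(n/2) = 1.0000 × √(11/2) = 2.3452
Critical value for a two-sided test at α = 0.02: z_{α/2} = 2.326.
Power = Φ(δ − 2.326) + Φ(−δ − 2.326) = Φ(0.019) + Φ(-4.672) = 0.5075 + 0.0000 = 0.5075.
Type II error: β = 1 − power = 1 − 0.5075 = 0.4925.

β ≈ 0.492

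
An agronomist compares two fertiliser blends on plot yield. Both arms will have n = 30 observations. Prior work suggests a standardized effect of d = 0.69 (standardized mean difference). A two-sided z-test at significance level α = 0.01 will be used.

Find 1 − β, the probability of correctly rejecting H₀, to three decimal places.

Power ≈ 0.538

Noncentrality parameter: δ = d·√(n/2) = 0.69 × √(30/2) = 2.6724
Two-sided α = 0.01 → critical value z_{0.005} = 2.576.
Power = Φ(δ − 2.576) + Φ(−δ − 2.576) = Φ(0.097) + Φ(-5.248) = 0.5384 + 0.0000 = 0.5384.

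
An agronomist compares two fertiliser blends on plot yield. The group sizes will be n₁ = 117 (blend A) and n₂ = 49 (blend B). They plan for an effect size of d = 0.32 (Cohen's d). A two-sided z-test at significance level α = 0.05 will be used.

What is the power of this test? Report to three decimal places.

Noncentrality parameter: δ = d / √(1/n₁ + 1/n₂) = 0.32 / √(1/117 + 1/49) = 1.8806
Two-sided α = 0.05 → critical value z_{0.025} = 1.960.
Power = Φ(δ − 1.960) + Φ(−δ − 1.960) = Φ(-0.079) + Φ(-3.841) = 0.4684 + 0.0001 = 0.4684.

Power ≈ 0.468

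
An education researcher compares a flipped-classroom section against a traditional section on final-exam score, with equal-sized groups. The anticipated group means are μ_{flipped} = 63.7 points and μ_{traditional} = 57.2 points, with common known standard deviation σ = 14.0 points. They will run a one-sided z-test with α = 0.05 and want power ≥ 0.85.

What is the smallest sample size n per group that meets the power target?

Standardized effect: d = |μ_{flipped} − μ_{traditional}| / σ = |63.7 − 57.2| / 14.0 = 0.4643
Set Φ(δ − 1.645) = 0.85; then δ − 1.645 = Φ⁻¹(0.85) = 1.036, giving δ = 2.681.
δ = d·√(n/2) ⇒ n = 2(δ/d)² = 2 × (2.681 / 0.4643)² = 66.70.
Round up to the next whole unit.

n = 67 per group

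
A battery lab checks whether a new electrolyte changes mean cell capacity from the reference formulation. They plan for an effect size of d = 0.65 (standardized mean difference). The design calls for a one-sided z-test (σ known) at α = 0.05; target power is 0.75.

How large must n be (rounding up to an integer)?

n = 13

For power 0.75 need Φ(δ − z_{0.05}) = 0.75, so δ = z_{0.05} + z_{0.25} = 1.645 + 0.674 = 2.319.
δ = d·√n ⇒ n = (δ/d)² = (2.319 / 0.65)² = 12.73.
Rounding up, n = 13.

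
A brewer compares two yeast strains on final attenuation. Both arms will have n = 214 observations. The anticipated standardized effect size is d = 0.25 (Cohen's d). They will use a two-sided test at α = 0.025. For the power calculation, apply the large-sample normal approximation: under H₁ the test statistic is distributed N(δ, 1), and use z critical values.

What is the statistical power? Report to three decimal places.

Noncentrality parameter: δ = d·√(n/2) = 0.25 × √(214/2) = 2.5860
Two-sided α = 0.025 → critical value z_{0.0125} = 2.241.
Power = Φ(δ − 2.241) + Φ(−δ − 2.241) = Φ(0.345) + Φ(-4.827) = 0.6348 + 0.0000 = 0.6348.

Power ≈ 0.635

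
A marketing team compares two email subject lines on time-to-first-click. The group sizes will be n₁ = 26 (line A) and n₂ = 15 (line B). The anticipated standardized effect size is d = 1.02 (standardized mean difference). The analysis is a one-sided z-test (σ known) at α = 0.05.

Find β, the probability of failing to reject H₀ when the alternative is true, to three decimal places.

β ≈ 0.067

Noncentrality parameter: δ = d / √(1/n₁ + 1/n₂) = 1.02 / √(1/26 + 1/15) = 3.1459
One-sided α = 0.05 → critical value z_{0.05} = 1.645.
Power = Φ(δ − 1.645) = Φ(1.501) = 0.9333.
Type II error: β = 1 − power = 1 − 0.9333 = 0.0667.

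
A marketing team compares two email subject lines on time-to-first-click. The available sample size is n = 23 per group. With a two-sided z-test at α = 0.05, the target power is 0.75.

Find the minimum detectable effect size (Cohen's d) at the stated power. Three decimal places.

d ≈ 0.777

Need Φ(δ − 1.960) = 0.75, so δ = 1.960 + 0.674 = 2.634.
(Lower-tail contribution to power is negligible for δ > 0.)
δ = d·√(n/2) ⇒ d = δ/√(n/2) = 2.634/√(23/2) = 0.7769.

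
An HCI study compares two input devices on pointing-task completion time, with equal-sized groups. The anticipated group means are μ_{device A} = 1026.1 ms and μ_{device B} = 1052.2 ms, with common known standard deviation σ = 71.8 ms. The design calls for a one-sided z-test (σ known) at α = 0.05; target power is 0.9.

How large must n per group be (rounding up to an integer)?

n = 130 per group

Standardized effect: d = |μ_{device A} − μ_{device B}| / σ = |1026.1 − 1052.2| / 71.8 = 0.3635
Set Φ(δ − 1.645) = 0.9; then δ − 1.645 = Φ⁻¹(0.9) = 1.282, giving δ = 2.926.
δ = d·√(n/2) ⇒ n = 2(δ/d)² = 2 × (2.926 / 0.3635)² = 129.62.
Rounding up, n = 130 per group.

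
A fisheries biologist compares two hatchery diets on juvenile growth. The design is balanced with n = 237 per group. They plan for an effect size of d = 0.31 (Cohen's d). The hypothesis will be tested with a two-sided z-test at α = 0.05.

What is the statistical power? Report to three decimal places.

Power ≈ 0.921

Noncentrality parameter: δ = d·√(n/2) = 0.31 × √(237/2) = 3.3746
Critical value for a two-sided test at α = 0.05: z_{α/2} = 1.960.
Power = Φ(δ − 1.960) + Φ(−δ − 1.960) = Φ(1.415) + Φ(-5.335) = 0.9214 + 0.0000 = 0.9214.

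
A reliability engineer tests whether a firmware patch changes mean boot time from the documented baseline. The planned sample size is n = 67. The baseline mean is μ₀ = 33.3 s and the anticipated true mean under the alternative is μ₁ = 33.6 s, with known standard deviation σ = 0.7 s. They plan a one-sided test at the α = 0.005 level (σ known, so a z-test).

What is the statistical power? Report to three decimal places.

Power ≈ 0.824

Standardized effect: d = |μ₁ − μ₀| / σ = |33.6 − 33.3| / 0.7 = 0.4286
Noncentrality parameter: δ = d·√n = 0.4286 × √67 = 3.5080
One-sided α = 0.005 → critical value z_{0.005} = 2.576.
Power = P(Z > 2.576 − δ) = Φ(0.932) = 0.8244.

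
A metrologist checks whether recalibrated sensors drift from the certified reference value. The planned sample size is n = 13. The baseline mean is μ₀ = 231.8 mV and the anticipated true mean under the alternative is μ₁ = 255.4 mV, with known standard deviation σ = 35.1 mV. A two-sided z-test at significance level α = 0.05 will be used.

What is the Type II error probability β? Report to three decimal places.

Standardized effect: d = |μ₁ − μ₀| / σ = |255.4 − 231.8| / 35.1 = 0.6724
Noncentrality parameter: δ = d·√n = 0.6724 × √13 = 2.4242
Critical value for a two-sided test at α = 0.05: z_{α/2} = 1.960.
Power = Φ(δ − 1.960) + Φ(−δ − 1.960) = Φ(0.464) + Φ(-4.384) = 0.6788 + 0.0000 = 0.6788.
Type II error: β = 1 − power = 1 − 0.6788 = 0.3212.

β ≈ 0.321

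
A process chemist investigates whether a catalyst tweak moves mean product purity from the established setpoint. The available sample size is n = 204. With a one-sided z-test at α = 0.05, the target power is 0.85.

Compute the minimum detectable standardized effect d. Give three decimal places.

Required noncentrality: δ = z_{0.05} + z_{0.15} = 1.645 + 1.036 = 2.681.
δ = d·√n ⇒ d = δ/√n = 2.681/√204 = 0.1877.

d ≈ 0.188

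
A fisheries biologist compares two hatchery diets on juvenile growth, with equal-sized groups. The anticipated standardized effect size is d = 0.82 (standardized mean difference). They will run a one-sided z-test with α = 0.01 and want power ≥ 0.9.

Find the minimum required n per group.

Set Φ(δ − 2.326) = 0.9; then δ − 2.326 = Φ⁻¹(0.9) = 1.282, giving δ = 3.608.
δ = d·√(n/2) ⇒ n = 2(δ/d)² = 2 × (3.608 / 0.82)² = 38.72.
Rounding up, n = 39 per group.

n = 39 per group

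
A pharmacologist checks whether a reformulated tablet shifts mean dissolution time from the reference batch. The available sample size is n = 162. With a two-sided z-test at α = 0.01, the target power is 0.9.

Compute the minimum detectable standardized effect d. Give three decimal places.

Required noncentrality: δ = z_{0.005} + z_{0.10} = 2.576 + 1.282 = 3.857.
(The second rejection-region term Φ(−δ − z_{α/2}) is negligible and dropped.)
δ = d·√n ⇒ d = δ/√n = 3.857/√162 = 0.3031.

d ≈ 0.303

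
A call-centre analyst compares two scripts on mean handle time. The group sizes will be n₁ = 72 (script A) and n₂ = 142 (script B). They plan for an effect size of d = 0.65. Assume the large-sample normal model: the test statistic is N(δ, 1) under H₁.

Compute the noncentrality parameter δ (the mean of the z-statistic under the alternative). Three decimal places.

δ ≈ 4.493

δ = d / √(1/n₁ + 1/n₂) = 0.65 / √(1/72 + 1/142) = 4.4928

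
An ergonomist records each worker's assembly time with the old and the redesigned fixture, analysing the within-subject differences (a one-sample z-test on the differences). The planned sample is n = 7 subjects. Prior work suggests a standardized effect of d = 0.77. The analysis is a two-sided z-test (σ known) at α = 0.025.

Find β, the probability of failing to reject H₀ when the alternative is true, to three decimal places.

Noncentrality parameter: δ = d·√n = 0.77 × √7 = 2.0372
Critical value for a two-sided test at α = 0.025: z_{α/2} = 2.241.
Power = Φ(δ − 2.241) + Φ(−δ − 2.241) = Φ(-0.204) + Φ(-4.279) = 0.4191 + 0.0000 = 0.4191.
Type II error: β = 1 − power = 1 − 0.4191 = 0.5809.

β ≈ 0.581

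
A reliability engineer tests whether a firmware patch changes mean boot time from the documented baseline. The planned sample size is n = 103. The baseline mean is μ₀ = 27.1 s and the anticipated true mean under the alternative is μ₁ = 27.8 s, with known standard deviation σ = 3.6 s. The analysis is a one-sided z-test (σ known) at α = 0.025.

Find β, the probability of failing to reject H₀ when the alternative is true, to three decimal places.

Standardized effect: d = |μ₁ − μ₀| / σ = |27.8 − 27.1| / 3.6 = 0.1944
Noncentrality parameter: δ = d·√n = 0.1944 × √103 = 1.9734
One-sided α = 0.025 → critical value z_{0.025} = 1.960.
Power = P(Z > 1.960 − δ) = Φ(0.013) = 0.5054.
Type II error: β = 1 − power = 1 − 0.5054 = 0.4946.

β ≈ 0.495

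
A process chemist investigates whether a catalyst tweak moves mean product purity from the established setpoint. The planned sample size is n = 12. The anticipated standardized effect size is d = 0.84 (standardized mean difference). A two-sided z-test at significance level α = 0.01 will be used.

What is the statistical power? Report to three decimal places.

Noncentrality parameter: δ = d·√n = 0.84 × √12 = 2.9098
Critical value for a two-sided test at α = 0.01: z_{α/2} = 2.576.
Power = Φ(δ − 2.576) + Φ(−δ − 2.576) = Φ(0.334) + Φ(-5.486) = 0.6308 + 0.0000 = 0.6308.

Power ≈ 0.631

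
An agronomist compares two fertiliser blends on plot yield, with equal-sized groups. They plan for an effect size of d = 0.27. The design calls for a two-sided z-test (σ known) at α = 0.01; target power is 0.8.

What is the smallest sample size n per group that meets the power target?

n = 321 per group

Set Φ(δ − 2.576) = 0.8; then δ − 2.576 = Φ⁻¹(0.8) = 0.842, giving δ = 3.417.
(The Φ(−δ − z_{α/2}) term is vanishingly small for δ > 0 and is dropped in the standard sample-size formula.)
δ = d·√(n/2) ⇒ n = 2(δ/d)² = 2 × (3.417 / 0.27)² = 320.41.
Round up to the next whole unit.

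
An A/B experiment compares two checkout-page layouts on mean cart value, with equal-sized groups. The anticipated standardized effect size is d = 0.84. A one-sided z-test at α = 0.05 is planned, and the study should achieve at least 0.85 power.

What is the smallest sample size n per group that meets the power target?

n = 21 per group

For power 0.85 need Φ(δ − z_{0.05}) = 0.85, so δ = z_{0.05} + z_{0.15} = 1.645 + 1.036 = 2.681.
δ = d·√(n/2) ⇒ n = 2(δ/d)² = 2 × (2.681 / 0.84)² = 20.38.
Round up to the next whole unit.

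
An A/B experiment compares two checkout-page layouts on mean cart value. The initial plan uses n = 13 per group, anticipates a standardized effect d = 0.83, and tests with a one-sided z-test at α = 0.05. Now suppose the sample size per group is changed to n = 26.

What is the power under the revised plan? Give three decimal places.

Power ≈ 0.911

With n = 26 per group: δ = d·√(n/2) = 0.83 × √(26/2) = 2.9926. Critical value z_{0.05} = 1.645.
Revised power = Φ(δ − 1.645) = Φ(1.348) = 0.9111.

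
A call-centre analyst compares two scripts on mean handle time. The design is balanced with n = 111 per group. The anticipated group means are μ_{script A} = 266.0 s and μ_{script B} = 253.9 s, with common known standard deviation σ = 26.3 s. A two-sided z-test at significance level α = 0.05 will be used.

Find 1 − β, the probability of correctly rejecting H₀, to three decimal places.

Standardized effect: d = |μ_{script A} − μ_{script B}| / σ = |266.0 − 253.9| / 26.3 = 0.4601
Noncentrality parameter: δ = d·√(n/2) = 0.4601 × √(111/2) = 3.4275
Critical value for a two-sided test at α = 0.05: z_{α/2} = 1.960.
Power = Φ(δ − 1.960) + Φ(−δ − 1.960) = Φ(1.468) + Φ(-5.387) = 0.9289 + 0.0000 = 0.9289.

Power ≈ 0.929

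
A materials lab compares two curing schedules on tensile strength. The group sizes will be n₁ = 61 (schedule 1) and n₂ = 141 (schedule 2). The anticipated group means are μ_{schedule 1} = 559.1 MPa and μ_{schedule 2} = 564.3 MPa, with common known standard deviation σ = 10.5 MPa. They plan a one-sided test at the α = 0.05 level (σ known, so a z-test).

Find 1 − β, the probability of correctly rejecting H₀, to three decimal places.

Power ≈ 0.944

Standardized effect: d = |μ_{schedule 1} − μ_{schedule 2}| / σ = |559.1 − 564.3| / 10.5 = 0.4952
Noncentrality parameter: δ = d / √(1/n₁ + 1/n₂) = 0.4952 / √(1/61 + 1/141) = 3.2316
Critical value for a one-sided test at α = 0.05: z_α = 1.645.
Power = Φ(δ − 1.645) = Φ(1.587) = 0.9437.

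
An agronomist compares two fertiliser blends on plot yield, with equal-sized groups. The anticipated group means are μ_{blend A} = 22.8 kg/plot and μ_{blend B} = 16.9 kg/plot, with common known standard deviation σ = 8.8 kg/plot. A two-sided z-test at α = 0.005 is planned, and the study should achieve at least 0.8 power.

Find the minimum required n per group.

n = 60 per group

Standardized effect: d = |μ_{blend A} − μ_{blend B}| / σ = |22.8 − 16.9| / 8.8 = 0.6705
Set Φ(δ − 2.807) = 0.8; then δ − 2.807 = Φ⁻¹(0.8) = 0.842, giving δ = 3.649.
(For δ > 0 the lower-tail rejection region contributes negligibly to power, so the one-term inversion is standard.)
δ = d·√(n/2) ⇒ n = 2(δ/d)² = 2 × (3.649 / 0.6705)² = 59.23.
Round up to the next whole unit.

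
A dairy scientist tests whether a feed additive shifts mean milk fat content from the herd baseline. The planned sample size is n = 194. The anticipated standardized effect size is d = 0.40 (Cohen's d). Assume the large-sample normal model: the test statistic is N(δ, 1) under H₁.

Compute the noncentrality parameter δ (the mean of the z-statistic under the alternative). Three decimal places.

δ ≈ 5.571

The noncentrality parameter scales effect size by the design's sample-size factor: δ = d·√n = 0.40 × √194 = 5.5714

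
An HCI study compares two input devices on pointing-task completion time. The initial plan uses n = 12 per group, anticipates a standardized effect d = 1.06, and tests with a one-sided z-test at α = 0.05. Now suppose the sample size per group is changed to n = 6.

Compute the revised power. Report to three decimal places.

Power ≈ 0.576

With n = 6 per group: δ = d·√(n/2) = 1.06 × √(6/2) = 1.8360. Critical value z_{0.05} = 1.645.
Revised power = P(Z > 1.645 − δ) = Φ(0.191) = 0.5758.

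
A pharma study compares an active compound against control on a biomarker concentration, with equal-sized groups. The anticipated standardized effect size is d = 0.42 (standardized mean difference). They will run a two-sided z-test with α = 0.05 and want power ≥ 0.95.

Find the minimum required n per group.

n = 148 per group

Set Φ(δ − 1.960) = 0.95; then δ − 1.960 = Φ⁻¹(0.95) = 1.645, giving δ = 3.605.
(Ignoring the negligible lower-tail rejection probability gives the usual closed-form inversion.)
δ = d·√(n/2) ⇒ n = 2(δ/d)² = 2 × (3.605 / 0.42)² = 147.33.
Round up to the next whole unit.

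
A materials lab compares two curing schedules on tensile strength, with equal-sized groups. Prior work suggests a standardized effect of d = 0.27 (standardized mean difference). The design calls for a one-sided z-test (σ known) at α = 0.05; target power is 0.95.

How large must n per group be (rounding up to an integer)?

For power 0.95 need Φ(δ − z_{0.05}) = 0.95, so δ = z_{0.05} + z_{0.05} = 1.645 + 1.645 = 3.290.
δ = d·√(n/2) ⇒ n = 2(δ/d)² = 2 × (3.290 / 0.27)² = 296.90.
Rounding up, n = 297 per group.

n = 297 per group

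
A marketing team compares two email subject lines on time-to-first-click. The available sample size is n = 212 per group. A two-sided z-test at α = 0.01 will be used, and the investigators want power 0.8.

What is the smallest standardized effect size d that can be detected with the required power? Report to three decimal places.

Need Φ(δ − 2.576) = 0.8, so δ = 2.576 + 0.842 = 3.417.
(The second rejection-region term Φ(−δ − z_{α/2}) is negligible and dropped.)
δ = d·√(n/2) ⇒ d = δ/√(n/2) = 3.417/√(212/2) = 0.3319.

d ≈ 0.332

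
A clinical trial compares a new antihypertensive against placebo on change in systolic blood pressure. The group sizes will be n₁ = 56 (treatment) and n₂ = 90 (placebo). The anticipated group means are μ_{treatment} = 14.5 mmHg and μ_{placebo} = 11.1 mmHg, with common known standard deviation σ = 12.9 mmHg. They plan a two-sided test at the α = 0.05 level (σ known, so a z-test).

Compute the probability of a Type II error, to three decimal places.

β ≈ 0.659

Standardized effect: d = |μ_{treatment} − μ_{placebo}| / σ = |14.5 − 11.1| / 12.9 = 0.2636
Noncentrality parameter: δ = d / √(1/n₁ + 1/n₂) = 0.2636 / √(1/56 + 1/90) = 1.5486
Critical value for a two-sided test at α = 0.05: z_{α/2} = 1.960.
Power = Φ(δ − 1.960) + Φ(−δ − 1.960) = Φ(-0.411) + Φ(-3.509) = 0.3404 + 0.0002 = 0.3406.
Type II error: β = 1 − power = 1 − 0.3406 = 0.6594.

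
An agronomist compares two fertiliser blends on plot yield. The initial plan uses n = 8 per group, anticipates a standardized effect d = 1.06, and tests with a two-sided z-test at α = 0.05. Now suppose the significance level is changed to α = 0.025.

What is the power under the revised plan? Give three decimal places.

δ = d·√(n/2) = 1.06 × √(8/2) = 2.1200 (unchanged). New critical value: z_{0.0125} = 2.241.
Revised power = Φ(δ − 2.241) + Φ(−δ − 2.241) = Φ(-0.121) + Φ(-4.361) = 0.4517 + 0.0000 = 0.4517.

Power ≈ 0.452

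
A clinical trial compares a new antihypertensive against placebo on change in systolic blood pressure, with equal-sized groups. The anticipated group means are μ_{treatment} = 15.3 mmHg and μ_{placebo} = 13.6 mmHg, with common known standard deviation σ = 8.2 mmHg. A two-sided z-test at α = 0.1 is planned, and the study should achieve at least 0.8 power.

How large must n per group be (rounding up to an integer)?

n = 288 per group

Standardized effect: d = |μ_{treatment} − μ_{placebo}| / σ = |15.3 − 13.6| / 8.2 = 0.2073
Set Φ(δ − 1.645) = 0.8; then δ − 1.645 = Φ⁻¹(0.8) = 0.842, giving δ = 2.486.
(For δ > 0 the lower-tail rejection region contributes negligibly to power, so the one-term inversion is standard.)
δ = d·√(n/2) ⇒ n = 2(δ/d)² = 2 × (2.486 / 0.2073)² = 287.69.
Round up to the next whole unit.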